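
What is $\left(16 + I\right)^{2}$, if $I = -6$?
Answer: $100$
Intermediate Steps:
$\left(16 + I\right)^{2} = \left(16 - 6\right)^{2} = 10^{2} = 100$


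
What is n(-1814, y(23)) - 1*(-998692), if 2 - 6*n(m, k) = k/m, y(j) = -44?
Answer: 2717441828/2721 ≈ 9.9869e+5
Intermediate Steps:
n(m, k) = 1/3 - k/(6*m)
n(-1814, y(23)) - 1*(-998692) = (1/6)*(-1*(-44) + 2*(-1814))/(-1814) - 1*(-998692) = (1/6)*(-1/1814)*(44 - 3628) + 998692 = (1/6)*(-1/1814)*(-3584) + 998692 = 896/2721 + 998692 = 2717441828/2721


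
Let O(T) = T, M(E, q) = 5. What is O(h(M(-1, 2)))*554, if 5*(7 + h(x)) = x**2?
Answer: -1108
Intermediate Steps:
h(x) = -7 + x**2/5
O(h(M(-1, 2)))*554 = (-7 + (1/5)*5**2)*554 = (-7 + (1/5)*25)*554 = (-7 + 5)*554 = -2*554 = -1108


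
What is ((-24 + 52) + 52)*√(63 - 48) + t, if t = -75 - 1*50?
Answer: -125 + 80*√15 ≈ 184.84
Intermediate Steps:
t = -125 (t = -75 - 50 = -125)
((-24 + 52) + 52)*√(63 - 48) + t = ((-24 + 52) + 52)*√(63 - 48) - 125 = (28 + 52)*√15 - 125 = 80*√15 - 125 = -125 + 80*√15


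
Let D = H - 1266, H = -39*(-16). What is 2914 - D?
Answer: 3556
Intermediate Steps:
H = 624
D = -642 (D = 624 - 1266 = -642)
2914 - D = 2914 - 1*(-642) = 2914 + 642 = 3556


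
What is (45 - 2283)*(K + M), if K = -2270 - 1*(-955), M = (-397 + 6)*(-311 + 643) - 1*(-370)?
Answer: 292634166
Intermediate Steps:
M = -129442 (M = -391*332 + 370 = -129812 + 370 = -129442)
K = -1315 (K = -2270 + 955 = -1315)
(45 - 2283)*(K + M) = (45 - 2283)*(-1315 - 129442) = -2238*(-130757) = 292634166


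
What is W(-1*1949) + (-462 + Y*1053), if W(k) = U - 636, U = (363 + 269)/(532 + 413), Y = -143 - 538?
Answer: -678689863/945 ≈ -7.1819e+5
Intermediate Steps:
Y = -681
U = 632/945 ≈ 0.66878
W(k) = -600388/945 (W(k) = 632/945 - 636 = -600388/945)
W(-1*1949) + (-462 + Y*1053) = -600388/945 + (-462 - 681*1053) = -600388/945 + (-462 - 717093) = -600388/945 - 717555 = -678689863/945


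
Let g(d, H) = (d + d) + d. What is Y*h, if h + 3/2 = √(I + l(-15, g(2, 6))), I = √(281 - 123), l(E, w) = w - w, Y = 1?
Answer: -3/2 + 158^(¼) ≈ 2.0454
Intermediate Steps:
g(d, H) = 3*d (g(d, H) = 2*d + d = 3*d)
l(E, w) = 0
I = √158 ≈ 12.570
h = -3/2 + 158^(¼) (h = -3/2 + √(√158 + 0) = -3/2 + √(√158) = -3/2 + 158^(¼) ≈ 2.0454)
Y*h = 1*(-3/2 + 158^(¼)) = -3/2 + 158^(¼)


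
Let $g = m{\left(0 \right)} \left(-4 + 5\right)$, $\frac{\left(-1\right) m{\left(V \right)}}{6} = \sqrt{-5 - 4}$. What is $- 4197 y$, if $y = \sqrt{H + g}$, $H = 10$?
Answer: $- 4197 \sqrt{10 - 18 i} \approx -16414.0 + 9658.2 i$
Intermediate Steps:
$m{\left(V \right)} = - 18 i$ ($m{\left(V \right)} = - 6 \sqrt{-5 - 4} = - 6 \sqrt{-9} = - 6 \cdot 3 i = - 18 i$)
$g = - 18 i$ ($g = - 18 i \left(-4 + 5\right) = - 18 i 1 = - 18 i \approx - 18.0 i$)
$y = \sqrt{10 - 18 i} \approx 3.911 - 2.3012 i$
$- 4197 y = - 4197 \sqrt{10 - 18 i}$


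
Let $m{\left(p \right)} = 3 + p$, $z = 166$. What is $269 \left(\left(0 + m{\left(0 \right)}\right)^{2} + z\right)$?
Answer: $47075$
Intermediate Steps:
$269 \left(\left(0 + m{\left(0 \right)}\right)^{2} + z\right) = 269 \left(\left(0 + \left(3 + 0\right)\right)^{2} + 166\right) = 269 \left(\left(0 + 3\right)^{2} + 166\right) = 269 \left(3^{2} + 166\right) = 269 \left(9 + 166\right) = 269 \cdot 175 = 47075$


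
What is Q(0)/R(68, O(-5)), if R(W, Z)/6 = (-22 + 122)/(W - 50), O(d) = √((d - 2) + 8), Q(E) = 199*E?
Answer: 0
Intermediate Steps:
O(d) = √(6 + d) (O(d) = √((-2 + d) + 8) = √(6 + d))
R(W, Z) = 600/(-50 + W) (R(W, Z) = 6*((-22 + 122)/(W - 50)) = 6*(100/(-50 + W)) = 600/(-50 + W))
Q(0)/R(68, O(-5)) = (199*0)/((600/(-50 + 68))) = 0/((600/18)) = 0/((600*(1/18))) = 0/(100/3) = 0*(3/100) = 0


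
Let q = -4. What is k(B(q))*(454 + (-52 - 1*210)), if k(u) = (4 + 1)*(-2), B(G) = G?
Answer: -1920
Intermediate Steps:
k(u) = -10 (k(u) = 5*(-2) = -10)
k(B(q))*(454 + (-52 - 1*210)) = -10*(454 + (-52 - 1*210)) = -10*(454 + (-52 - 210)) = -10*(454 - 262) = -10*192 = -1920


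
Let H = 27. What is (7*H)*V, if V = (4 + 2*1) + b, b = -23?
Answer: -3213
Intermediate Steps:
V = -17 (V = (4 + 2*1) - 23 = (4 + 2) - 23 = 6 - 23 = -17)
(7*H)*V = (7*27)*(-17) = 189*(-17) = -3213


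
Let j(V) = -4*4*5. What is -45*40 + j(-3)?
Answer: -1880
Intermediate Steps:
j(V) = -80 (j(V) = -16*5 = -80)
-45*40 + j(-3) = -45*40 - 80 = -1800 - 80 = -1880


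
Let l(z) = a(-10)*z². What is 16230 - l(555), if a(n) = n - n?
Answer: 16230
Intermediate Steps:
a(n) = 0
l(z) = 0 (l(z) = 0*z² = 0)
16230 - l(555) = 16230 - 1*0 = 16230 + 0 = 16230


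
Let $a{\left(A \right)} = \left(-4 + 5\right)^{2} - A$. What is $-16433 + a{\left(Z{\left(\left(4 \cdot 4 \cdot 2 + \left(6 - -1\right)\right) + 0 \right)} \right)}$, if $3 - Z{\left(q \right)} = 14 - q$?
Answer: $-16460$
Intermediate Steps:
$Z{\left(q \right)} = -11 + q$ ($Z{\left(q \right)} = 3 - \left(14 - q\right) = 3 + \left(-14 + q\right) = -11 + q$)
$a{\left(A \right)} = 1 - A$ ($a{\left(A \right)} = 1^{2} - A = 1 - A$)
$-16433 + a{\left(Z{\left(\left(4 \cdot 4 \cdot 2 + \left(6 - -1\right)\right) + 0 \right)} \right)} = -16433 - \left(-6 + 1 + 4 \cdot 4 \cdot 2\right) = -16433 + \left(1 - \left(-11 + \left(\left(16 \cdot 2 + \left(6 + 1\right)\right) + 0\right)\right)\right) = -16433 + \left(1 - \left(-11 + \left(\left(32 + 7\right) + 0\right)\right)\right) = -16433 + \left(1 - \left(-11 + \left(39 + 0\right)\right)\right) = -16433 + \left(1 - \left(-11 + 39\right)\right) = -16433 + \left(1 - 28\right) = -16433 - 27 = -16460$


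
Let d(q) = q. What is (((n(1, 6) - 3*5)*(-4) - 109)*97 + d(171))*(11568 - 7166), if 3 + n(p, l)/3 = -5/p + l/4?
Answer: 13135568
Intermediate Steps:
n(p, l) = -9 - 15/p + 3*l/4 (n(p, l) = -9 + 3*(-5/p + l/4) = -9 + (-15/p + 3*l/4) = -9 - 15/p + 3*l/4)
(((n(1, 6) - 3*5)*(-4) - 109)*97 + d(171))*(11568 - 7166) = ((((-9 - 15/1 + (¾)*6) - 3*5)*(-4) - 109)*97 + 171)*(11568 - 7166) = ((((-9 - 15*1 + 9/2) - 15)*(-4) - 109)*97 + 171)*4402 = ((((-9 - 15 + 9/2) - 15)*(-4) - 109)*97 + 171)*4402 = (((-39/2 - 15)*(-4) - 109)*97 + 171)*4402 = ((-69/2*(-4) - 109)*97 + 171)*4402 = ((138 - 109)*97 + 171)*4402 = (29*97 + 171)*4402 = (2813 + 171)*4402 = 2984*4402 = 13135568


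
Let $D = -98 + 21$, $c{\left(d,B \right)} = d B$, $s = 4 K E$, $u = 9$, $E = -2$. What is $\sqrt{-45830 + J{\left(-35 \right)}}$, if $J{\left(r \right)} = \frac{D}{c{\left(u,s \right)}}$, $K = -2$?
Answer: $\frac{i \sqrt{6599597}}{12} \approx 214.08 i$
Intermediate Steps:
$s = 16$ ($s = 4 \left(-2\right) \left(-2\right) = \left(-8\right) \left(-2\right) = 16$)
$c{\left(d,B \right)} = B d$
$D = -77$
$J{\left(r \right)} = - \frac{77}{144}$ ($J{\left(r \right)} = - \frac{77}{16 \cdot 9} = - \frac{77}{144}$)
$\sqrt{-45830 + J{\left(-35 \right)}} = \sqrt{-45830 - \frac{77}{144}} = \sqrt{- \frac{6599597}{144}} = \frac{i \sqrt{6599597}}{12}$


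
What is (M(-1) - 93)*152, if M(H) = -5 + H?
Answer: -15048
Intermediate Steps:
(M(-1) - 93)*152 = ((-5 - 1) - 93)*152 = (-6 - 93)*152 = -99*152 = -15048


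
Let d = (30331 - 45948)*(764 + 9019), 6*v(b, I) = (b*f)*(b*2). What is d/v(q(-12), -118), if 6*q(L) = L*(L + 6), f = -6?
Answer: 16975679/32 ≈ 5.3049e+5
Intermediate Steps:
q(L) = L*(6 + L)/6 (q(L) = (L*(L + 6))/6 = (L*(6 + L))/6 = L*(6 + L)/6)
v(b, I) = -2*b² (v(b, I) = ((b*(-6))*(b*2))/6 = ((-6*b)*(2*b))/6 = (-12*b²)/6 = -2*b²)
d = -152781111 (d = -15617*9783 = -152781111)
d/v(q(-12), -118) = -152781111*(-1/(8*(6 - 12)²)) = -152781111/((-2*((⅙)*(-12)*(-6))²)) = -152781111/((-2*12²)) = -152781111/((-2*144)) = -152781111/(-288) = -152781111*(-1/288) = 16975679/32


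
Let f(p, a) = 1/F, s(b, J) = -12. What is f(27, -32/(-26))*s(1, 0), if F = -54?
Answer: 2/9 ≈ 0.22222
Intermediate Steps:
f(p, a) = -1/54 (f(p, a) = 1/(-54) = -1/54)
f(27, -32/(-26))*s(1, 0) = -1/54*(-12) = 2/9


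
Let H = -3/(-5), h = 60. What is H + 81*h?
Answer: 24303/5 ≈ 4860.6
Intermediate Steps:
H = ⅗ (H = -3*(-⅕) = ⅗ ≈ 0.60000)
H + 81*h = ⅗ + 81*60 = ⅗ + 4860 = 24303/5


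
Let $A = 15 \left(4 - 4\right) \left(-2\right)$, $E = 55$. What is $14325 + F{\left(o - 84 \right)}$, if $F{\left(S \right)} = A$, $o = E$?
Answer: $14325$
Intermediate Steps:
$o = 55$
$A = 0$ ($A = 15 \cdot 0 \left(-2\right) = 15 \cdot 0 = 0$)
$F{\left(S \right)} = 0$
$14325 + F{\left(o - 84 \right)} = 14325 + 0 = 14325$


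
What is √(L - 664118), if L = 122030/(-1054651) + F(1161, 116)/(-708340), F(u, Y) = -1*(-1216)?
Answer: 4*I*√1447792873754642697185510165/186762872335 ≈ 814.93*I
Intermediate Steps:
F(u, Y) = 1216
L = -21930296454/186762872335 (L = 122030/(-1054651) + 1216/(-708340) = 122030*(-1/1054651) + 1216*(-1/708340) = -122030/1054651 - 304/177085 = -21930296454/186762872335 ≈ -0.11742)
√(L - 664118) = √(-21930296454/186762872335 - 664118) = √(-124032607179671984/186762872335) = 4*I*√1447792873754642697185510165/186762872335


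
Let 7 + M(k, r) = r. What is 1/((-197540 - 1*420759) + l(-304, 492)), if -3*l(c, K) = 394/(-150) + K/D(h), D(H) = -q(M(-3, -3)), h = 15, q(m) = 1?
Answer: -225/139080178 ≈ -1.6178e-6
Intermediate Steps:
M(k, r) = -7 + r
D(H) = -1 (D(H) = -1*1 = -1)
l(c, K) = 197/225 + K/3 (l(c, K) = -(394/(-150) + K/(-1))/3 = -(394*(-1/150) + K*(-1))/3 = -(-197/75 - K)/3 = 197/225 + K/3)
1/((-197540 - 1*420759) + l(-304, 492)) = 1/((-197540 - 1*420759) + (197/225 + (⅓)*492)) = 1/((-197540 - 420759) + (197/225 + 164)) = 1/(-618299 + 37097/225) = 1/(-139080178/225) = -225/139080178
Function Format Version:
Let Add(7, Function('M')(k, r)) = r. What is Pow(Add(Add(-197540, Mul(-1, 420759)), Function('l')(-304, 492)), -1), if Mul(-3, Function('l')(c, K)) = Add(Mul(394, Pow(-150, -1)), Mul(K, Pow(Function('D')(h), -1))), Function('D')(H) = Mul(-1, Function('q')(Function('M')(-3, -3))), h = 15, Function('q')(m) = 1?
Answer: Rational(-225, 139080178) ≈ -1.6178e-6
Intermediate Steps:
Function('M')(k, r) = Add(-7, r)
Function('D')(H) = -1 (Function('D')(H) = Mul(-1, 1) = -1)
Function('l')(c, K) = Add(Rational(197, 225), Mul(Rational(1, 3), K)) (Function('l')(c, K) = Mul(Rational(-1, 3), Add(Mul(394, Pow(-150, -1)), Mul(K, Pow(-1, -1)))) = Mul(Rational(-1, 3), Add(Mul(394, Rational(-1, 150)), Mul(K, -1))) = Mul(Rational(-1, 3), Add(Rational(-197, 75), Mul(-1, K))) = Add(Rational(197, 225), Mul(Rational(1, 3), K)))
Pow(Add(Add(-197540, Mul(-1, 420759)), Function('l')(-304, 492)), -1) = Pow(Add(Add(-197540, Mul(-1, 420759)), Add(Rational(197, 225), Mul(Rational(1, 3), 492))), -1) = Pow(Add(Add(-197540, -420759), Add(Rational(197, 225), 164)), -1) = Pow(Add(-618299, Rational(37097, 225)), -1) = Pow(Rational(-139080178, 225), -1) = Rational(-225, 139080178)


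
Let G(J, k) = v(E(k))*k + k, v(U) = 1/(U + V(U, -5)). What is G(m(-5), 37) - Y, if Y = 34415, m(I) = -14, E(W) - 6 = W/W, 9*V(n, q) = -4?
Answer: -2027969/59 ≈ -34372.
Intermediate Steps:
V(n, q) = -4/9 (V(n, q) = (⅑)*(-4) = -4/9)
E(W) = 7 (E(W) = 6 + W/W = 6 + 1 = 7)
v(U) = 1/(-4/9 + U) (v(U) = 1/(U - 4/9) = 1/(-4/9 + U))
G(J, k) = 68*k/59 (G(J, k) = (9/(-4 + 9*7))*k + k = (9/(-4 + 63))*k + k = (9/59)*k + k = (9*(1/59))*k + k = 9*k/59 + k = 68*k/59)
G(m(-5), 37) - Y = (68/59)*37 - 1*34415 = 2516/59 - 34415 = -2027969/59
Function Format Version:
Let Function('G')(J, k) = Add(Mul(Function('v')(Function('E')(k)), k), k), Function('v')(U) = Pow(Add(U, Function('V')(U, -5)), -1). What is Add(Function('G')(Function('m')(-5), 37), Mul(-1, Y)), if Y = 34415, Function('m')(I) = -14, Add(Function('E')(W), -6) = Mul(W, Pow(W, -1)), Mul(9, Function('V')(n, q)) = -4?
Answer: Rational(-2027969, 59) ≈ -34372.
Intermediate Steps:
Function('V')(n, q) = Rational(-4, 9) (Function('V')(n, q) = Mul(Rational(1, 9), -4) = Rational(-4, 9))
Function('E')(W) = 7 (Function('E')(W) = Add(6, Mul(W, Pow(W, -1))) = Add(6, 1) = 7)
Function('v')(U) = Pow(Add(Rational(-4, 9), U), -1) (Function('v')(U) = Pow(Add(U, Rational(-4, 9)), -1) = Pow(Add(Rational(-4, 9), U), -1))
Function('G')(J, k) = Mul(Rational(68, 59), k) (Function('G')(J, k) = Add(Mul(Mul(9, Pow(Add(-4, Mul(9, 7)), -1)), k), k) = Add(Mul(Mul(9, Pow(Add(-4, 63), -1)), k), k) = Add(Mul(Mul(9, Pow(59, -1)), k), k) = Add(Mul(Mul(9, Rational(1, 59)), k), k) = Add(Mul(Rational(9, 59), k), k) = Mul(Rational(68, 59), k))
Add(Function('G')(Function('m')(-5), 37), Mul(-1, Y)) = Add(Mul(Rational(68, 59), 37), Mul(-1, 34415)) = Add(Rational(2516, 59), -34415) = Rational(-2027969, 59)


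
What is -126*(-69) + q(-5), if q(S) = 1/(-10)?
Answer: 86939/10 ≈ 8693.9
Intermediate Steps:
q(S) = -⅒
-126*(-69) + q(-5) = -126*(-69) - ⅒ = 8694 - ⅒ = 86939/10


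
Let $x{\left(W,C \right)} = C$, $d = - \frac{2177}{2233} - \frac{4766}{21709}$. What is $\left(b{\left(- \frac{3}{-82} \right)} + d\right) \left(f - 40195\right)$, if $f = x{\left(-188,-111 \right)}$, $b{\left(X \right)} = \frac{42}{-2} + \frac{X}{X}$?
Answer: $\frac{5915924153538}{6925171} \approx 8.5426 \cdot 10^{5}$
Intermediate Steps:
$d = - \frac{8271853}{6925171}$ ($d = \left(-2177\right) \frac{1}{2233} - \frac{4766}{21709} = - \frac{311}{319} - \frac{4766}{21709} = - \frac{8271853}{6925171} \approx -1.1945$)
$b{\left(X \right)} = -20$ ($b{\left(X \right)} = 42 \left(- \frac{1}{2}\right) + 1 = -21 + 1 = -20$)
$f = -111$
$\left(b{\left(- \frac{3}{-82} \right)} + d\right) \left(f - 40195\right) = \left(-20 - \frac{8271853}{6925171}\right) \left(-111 - 40195\right) = \left(- \frac{146775273}{6925171}\right) \left(-40306\right) = \frac{5915924153538}{6925171}$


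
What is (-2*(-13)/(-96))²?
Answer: 169/2304 ≈ 0.073351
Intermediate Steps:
(-2*(-13)/(-96))² = (26*(-1/96))² = (-13/48)² = 169/2304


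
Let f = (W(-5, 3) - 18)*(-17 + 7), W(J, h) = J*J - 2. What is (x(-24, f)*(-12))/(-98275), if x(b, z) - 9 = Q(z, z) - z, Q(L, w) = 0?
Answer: 708/98275 ≈ 0.0072043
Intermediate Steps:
W(J, h) = -2 + J² (W(J, h) = J² - 2 = -2 + J²)
f = -50 (f = ((-2 + (-5)²) - 18)*(-17 + 7) = ((-2 + 25) - 18)*(-10) = (23 - 18)*(-10) = 5*(-10) = -50)
x(b, z) = 9 - z (x(b, z) = 9 + (0 - z) = 9 - z)
(x(-24, f)*(-12))/(-98275) = ((9 - 1*(-50))*(-12))/(-98275) = ((9 + 50)*(-12))*(-1/98275) = (59*(-12))*(-1/98275) = -708*(-1/98275) = 708/98275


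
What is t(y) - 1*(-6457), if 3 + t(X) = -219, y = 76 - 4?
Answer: 6235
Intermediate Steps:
y = 72
t(X) = -222 (t(X) = -3 - 219 = -222)
t(y) - 1*(-6457) = -222 - 1*(-6457) = -222 + 6457 = 6235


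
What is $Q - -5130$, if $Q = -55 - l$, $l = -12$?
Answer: $5087$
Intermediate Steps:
$Q = -43$ ($Q = -55 - -12 = -55 + 12 = -43$)
$Q - -5130 = -43 - -5130 = -43 + 5130 = 5087$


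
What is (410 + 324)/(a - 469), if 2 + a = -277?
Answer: -367/374 ≈ -0.98128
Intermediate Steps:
a = -279 (a = -2 - 277 = -279)
(410 + 324)/(a - 469) = (410 + 324)/(-279 - 469) = 734/(-748) = 734*(-1/748) = -367/374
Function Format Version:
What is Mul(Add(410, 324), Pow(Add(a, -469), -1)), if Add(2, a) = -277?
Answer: Rational(-367, 374) ≈ -0.98128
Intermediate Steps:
a = -279 (a = Add(-2, -277) = -279)
Mul(Add(410, 324), Pow(Add(a, -469), -1)) = Mul(Add(410, 324), Pow(Add(-279, -469), -1)) = Mul(734, Pow(-748, -1)) = Mul(734, Rational(-1, 748)) = Rational(-367, 374)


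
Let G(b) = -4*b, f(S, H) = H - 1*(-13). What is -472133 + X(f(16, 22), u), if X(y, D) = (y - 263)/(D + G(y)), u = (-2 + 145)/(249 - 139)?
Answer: -34465589/73 ≈ -4.7213e+5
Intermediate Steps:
f(S, H) = 13 + H (f(S, H) = H + 13 = 13 + H)
u = 13/10 (u = 143/110 = 143*(1/110) = 13/10 ≈ 1.3000)
X(y, D) = (-263 + y)/(D - 4*y) (X(y, D) = (y - 263)/(D - 4*y) = (-263 + y)/(D - 4*y))
-472133 + X(f(16, 22), u) = -472133 + (-263 + (13 + 22))/(13/10 - 4*(13 + 22)) = -472133 + (-263 + 35)/(13/10 - 4*35) = -472133 - 228/(13/10 - 140) = -472133 - 228/(-1387/10) = -472133 - 10/1387*(-228) = -472133 + 120/73 = -34465589/73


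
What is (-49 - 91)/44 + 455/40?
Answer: 721/88 ≈ 8.1932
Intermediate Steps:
(-49 - 91)/44 + 455/40 = -140*1/44 + 455*(1/40) = -35/11 + 91/8 = 721/88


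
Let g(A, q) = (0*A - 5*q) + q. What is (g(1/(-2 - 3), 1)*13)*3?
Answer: -156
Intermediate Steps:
g(A, q) = -4*q (g(A, q) = (0 - 5*q) + q = -5*q + q = -4*q)
(g(1/(-2 - 3), 1)*13)*3 = (-4*1*13)*3 = -4*13*3 = -52*3 = -156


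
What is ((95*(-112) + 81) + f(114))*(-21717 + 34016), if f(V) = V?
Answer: -128463055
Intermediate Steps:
((95*(-112) + 81) + f(114))*(-21717 + 34016) = ((95*(-112) + 81) + 114)*(-21717 + 34016) = ((-10640 + 81) + 114)*12299 = (-10559 + 114)*12299 = -10445*12299 = -128463055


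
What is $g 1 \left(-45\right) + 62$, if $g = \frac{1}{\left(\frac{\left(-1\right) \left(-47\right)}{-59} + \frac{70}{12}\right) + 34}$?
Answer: $\frac{840848}{13819} \approx 60.847$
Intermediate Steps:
$g = \frac{354}{13819}$ ($g = \frac{1}{\left(47 \left(- \frac{1}{59}\right) + 70 \cdot \frac{1}{12}\right) + 34} = \frac{1}{\left(- \frac{47}{59} + \frac{35}{6}\right) + 34} = \frac{1}{\frac{1783}{354} + 34} = \frac{1}{\frac{13819}{354}} = \frac{354}{13819} \approx 0.025617$)
$g 1 \left(-45\right) + 62 = \frac{354 \cdot 1 \left(-45\right)}{13819} + 62 = \frac{354}{13819} \left(-45\right) + 62 = - \frac{15930}{13819} + 62 = \frac{840848}{13819}$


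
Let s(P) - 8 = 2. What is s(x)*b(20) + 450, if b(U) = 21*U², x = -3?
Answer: 84450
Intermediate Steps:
s(P) = 10 (s(P) = 8 + 2 = 10)
s(x)*b(20) + 450 = 10*(21*20²) + 450 = 10*(21*400) + 450 = 10*8400 + 450 = 84000 + 450 = 84450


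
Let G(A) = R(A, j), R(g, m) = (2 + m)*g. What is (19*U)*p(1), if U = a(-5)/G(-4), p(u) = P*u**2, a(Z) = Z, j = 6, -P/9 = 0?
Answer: 0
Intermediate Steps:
P = 0 (P = -9*0 = 0)
R(g, m) = g*(2 + m)
G(A) = 8*A (G(A) = A*(2 + 6) = A*8 = 8*A)
p(u) = 0 (p(u) = 0*u**2 = 0)
U = 5/32 (U = -5/(8*(-4)) = -5/(-32) = -5*(-1/32) = 5/32 ≈ 0.15625)
(19*U)*p(1) = (19*(5/32))*0 = (95/32)*0 = 0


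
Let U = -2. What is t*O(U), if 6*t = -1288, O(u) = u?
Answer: 1288/3 ≈ 429.33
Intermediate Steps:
t = -644/3 (t = (1/6)*(-1288) = -644/3 ≈ -214.67)
t*O(U) = -644/3*(-2) = 1288/3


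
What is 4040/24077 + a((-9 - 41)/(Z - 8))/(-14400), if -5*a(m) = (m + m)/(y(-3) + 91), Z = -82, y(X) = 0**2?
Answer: 23823096077/141977253600 ≈ 0.16780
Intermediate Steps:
y(X) = 0
a(m) = -2*m/455 (a(m) = -(m + m)/(5*(0 + 91)) = -2*m/(5*91) = -2*m/455)
4040/24077 + a((-9 - 41)/(Z - 8))/(-14400) = 4040/24077 - 2*(-9 - 41)/(455*(-82 - 8))/(-14400) = 4040*(1/24077) - (-20)/(91*(-90))*(-1/14400) = 4040/24077 - (-20)*(-1)/(91*90)*(-1/14400) = 4040/24077 - 2/455*5/9*(-1/14400) = 4040/24077 - 2/819*(-1/14400) = 4040/24077 + 1/5896800 = 23823096077/141977253600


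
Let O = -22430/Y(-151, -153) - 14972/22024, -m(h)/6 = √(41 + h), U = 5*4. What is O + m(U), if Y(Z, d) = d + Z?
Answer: 30590427/418456 - 6*√61 ≈ 26.242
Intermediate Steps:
Y(Z, d) = Z + d
U = 20
m(h) = -6*√(41 + h)
O = 30590427/418456 (O = -22430/(-151 - 153) - 14972/22024 = -22430/(-304) - 14972*1/22024 = -22430*(-1/304) - 3743/5506 = 11215/152 - 3743/5506 = 30590427/418456 ≈ 73.103)
O + m(U) = 30590427/418456 - 6*√(41 + 20) = 30590427/418456 - 6*√61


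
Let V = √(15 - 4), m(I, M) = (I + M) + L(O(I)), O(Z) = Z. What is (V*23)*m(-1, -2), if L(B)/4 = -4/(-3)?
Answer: 161*√11/3 ≈ 177.99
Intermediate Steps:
L(B) = 16/3 (L(B) = 4*(-4/(-3)) = 4*(-4*(-⅓)) = 4*(4/3) = 16/3)
m(I, M) = 16/3 + I + M (m(I, M) = (I + M) + 16/3 = 16/3 + I + M)
V = √11 ≈ 3.3166
(V*23)*m(-1, -2) = (√11*23)*(16/3 - 1 - 2) = (23*√11)*(7/3) = 161*√11/3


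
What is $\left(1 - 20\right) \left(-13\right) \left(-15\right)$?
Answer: $-3705$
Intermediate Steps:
$\left(1 - 20\right) \left(-13\right) \left(-15\right) = \left(-19\right) \left(-13\right) \left(-15\right) = 247 \left(-15\right) = -3705$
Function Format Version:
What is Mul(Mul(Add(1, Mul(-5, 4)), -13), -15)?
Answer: -3705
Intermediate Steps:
Mul(Mul(Add(1, Mul(-5, 4)), -13), -15) = Mul(Mul(Add(1, -20), -13), -15) = Mul(Mul(-19, -13), -15) = Mul(247, -15) = -3705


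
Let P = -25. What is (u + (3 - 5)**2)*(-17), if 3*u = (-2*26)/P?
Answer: -5984/75 ≈ -79.787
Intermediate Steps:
u = 52/75 (u = (-2*26/(-25))/3 = (-52*(-1/25))/3 = (1/3)*(52/25) = 52/75 ≈ 0.69333)
(u + (3 - 5)**2)*(-17) = (52/75 + (3 - 5)**2)*(-17) = (52/75 + (-2)**2)*(-17) = (52/75 + 4)*(-17) = (352/75)*(-17) = -5984/75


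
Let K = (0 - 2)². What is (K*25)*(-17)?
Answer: -1700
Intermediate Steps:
K = 4 (K = (-2)² = 4)
(K*25)*(-17) = (4*25)*(-17) = 100*(-17) = -1700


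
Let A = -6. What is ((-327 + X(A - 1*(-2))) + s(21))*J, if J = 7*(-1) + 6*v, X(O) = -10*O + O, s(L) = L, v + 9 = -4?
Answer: 22950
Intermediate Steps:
v = -13 (v = -9 - 4 = -13)
X(O) = -9*O
J = -85 (J = 7*(-1) + 6*(-13) = -7 - 78 = -85)
((-327 + X(A - 1*(-2))) + s(21))*J = ((-327 - 9*(-6 - 1*(-2))) + 21)*(-85) = ((-327 - 9*(-6 + 2)) + 21)*(-85) = ((-327 - 9*(-4)) + 21)*(-85) = ((-327 + 36) + 21)*(-85) = (-291 + 21)*(-85) = -270*(-85) = 22950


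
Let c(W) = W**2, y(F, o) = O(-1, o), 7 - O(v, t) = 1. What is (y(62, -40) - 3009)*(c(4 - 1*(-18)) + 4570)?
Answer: -15177162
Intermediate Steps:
O(v, t) = 6 (O(v, t) = 7 - 1*1 = 7 - 1 = 6)
y(F, o) = 6
(y(62, -40) - 3009)*(c(4 - 1*(-18)) + 4570) = (6 - 3009)*((4 - 1*(-18))**2 + 4570) = -3003*((4 + 18)**2 + 4570) = -3003*(22**2 + 4570) = -3003*(484 + 4570) = -3003*5054 = -15177162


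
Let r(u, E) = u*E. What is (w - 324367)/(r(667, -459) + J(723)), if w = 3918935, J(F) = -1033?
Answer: -1797284/153593 ≈ -11.702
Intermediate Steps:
r(u, E) = E*u
(w - 324367)/(r(667, -459) + J(723)) = (3918935 - 324367)/(-459*667 - 1033) = 3594568/(-306153 - 1033) = 3594568/(-307186) = 3594568*(-1/307186) = -1797284/153593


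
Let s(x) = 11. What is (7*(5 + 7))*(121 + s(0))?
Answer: 11088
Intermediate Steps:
(7*(5 + 7))*(121 + s(0)) = (7*(5 + 7))*(121 + 11) = (7*12)*132 = 84*132 = 11088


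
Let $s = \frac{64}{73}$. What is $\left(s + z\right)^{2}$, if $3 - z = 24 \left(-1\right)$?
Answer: $\frac{4141225}{5329} \approx 777.11$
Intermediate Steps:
$s = \frac{64}{73}$ ($s = 64 \cdot \frac{1}{73} = \frac{64}{73} \approx 0.87671$)
$z = 27$ ($z = 3 - 24 \left(-1\right) = 3 - -24 = 3 + 24 = 27$)
$\left(s + z\right)^{2} = \left(\frac{64}{73} + 27\right)^{2} = \left(\frac{2035}{73}\right)^{2} = \frac{4141225}{5329}$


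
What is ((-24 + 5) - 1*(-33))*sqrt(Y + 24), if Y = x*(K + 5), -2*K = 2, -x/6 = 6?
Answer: 28*I*sqrt(30) ≈ 153.36*I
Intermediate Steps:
x = -36 (x = -6*6 = -36)
K = -1 (K = -1/2*2 = -1)
Y = -144 (Y = -36*(-1 + 5) = -36*4 = -144)
((-24 + 5) - 1*(-33))*sqrt(Y + 24) = ((-24 + 5) - 1*(-33))*sqrt(-144 + 24) = (-19 + 33)*sqrt(-120) = 14*(2*I*sqrt(30)) = 28*I*sqrt(30)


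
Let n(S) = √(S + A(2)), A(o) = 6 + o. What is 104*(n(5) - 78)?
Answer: -8112 + 104*√13 ≈ -7737.0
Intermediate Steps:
n(S) = √(8 + S) (n(S) = √(S + (6 + 2)) = √(S + 8) = √(8 + S))
104*(n(5) - 78) = 104*(√(8 + 5) - 78) = 104*(√13 - 78) = 104*(-78 + √13) = -8112 + 104*√13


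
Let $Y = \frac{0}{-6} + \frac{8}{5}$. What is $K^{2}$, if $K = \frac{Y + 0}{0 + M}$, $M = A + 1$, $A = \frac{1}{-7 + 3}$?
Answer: $\frac{1024}{225} \approx 4.5511$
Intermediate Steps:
$A = - \frac{1}{4}$ ($A = \frac{1}{-4} = - \frac{1}{4} \approx -0.25$)
$M = \frac{3}{4}$ ($M = - \frac{1}{4} + 1 = \frac{3}{4} \approx 0.75$)
$Y = \frac{8}{5}$ ($Y = 0 \left(- \frac{1}{6}\right) + 8 \cdot \frac{1}{5} = 0 + \frac{8}{5} = \frac{8}{5} \approx 1.6$)
$K = \frac{32}{15}$ ($K = \frac{\frac{8}{5} + 0}{0 + \frac{3}{4}} = \frac{8}{5 \cdot \frac{3}{4}} = \frac{8}{5} \cdot \frac{4}{3} = \frac{32}{15} \approx 2.1333$)
$K^{2} = \left(\frac{32}{15}\right)^{2} = \frac{1024}{225}$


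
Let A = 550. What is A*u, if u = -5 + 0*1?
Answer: -2750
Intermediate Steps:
u = -5 (u = -5 + 0 = -5)
A*u = 550*(-5) = -2750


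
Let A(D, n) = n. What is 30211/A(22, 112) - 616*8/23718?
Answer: 357996281/1328208 ≈ 269.53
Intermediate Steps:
30211/A(22, 112) - 616*8/23718 = 30211/112 - 616*8/23718 = 30211*(1/112) - 4928*1/23718 = 30211/112 - 2464/11859 = 357996281/1328208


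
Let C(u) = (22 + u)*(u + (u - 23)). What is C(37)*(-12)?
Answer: -36108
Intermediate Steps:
C(u) = (-23 + 2*u)*(22 + u) (C(u) = (22 + u)*(u + (-23 + u)) = (22 + u)*(-23 + 2*u) = (-23 + 2*u)*(22 + u))
C(37)*(-12) = (-506 + 2*37² + 21*37)*(-12) = (-506 + 2*1369 + 777)*(-12) = (-506 + 2738 + 777)*(-12) = 3009*(-12) = -36108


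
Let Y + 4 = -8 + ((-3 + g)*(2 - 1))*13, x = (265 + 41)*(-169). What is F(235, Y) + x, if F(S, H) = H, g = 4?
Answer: -51713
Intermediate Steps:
x = -51714 (x = 306*(-169) = -51714)
Y = 1 (Y = -4 + (-8 + ((-3 + 4)*(2 - 1))*13) = -4 + (-8 + (1*1)*13) = -4 + (-8 + 1*13) = -4 + (-8 + 13) = -4 + 5 = 1)
F(235, Y) + x = 1 - 51714 = -51713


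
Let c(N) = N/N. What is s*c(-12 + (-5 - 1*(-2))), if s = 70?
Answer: 70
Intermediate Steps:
c(N) = 1
s*c(-12 + (-5 - 1*(-2))) = 70*1 = 70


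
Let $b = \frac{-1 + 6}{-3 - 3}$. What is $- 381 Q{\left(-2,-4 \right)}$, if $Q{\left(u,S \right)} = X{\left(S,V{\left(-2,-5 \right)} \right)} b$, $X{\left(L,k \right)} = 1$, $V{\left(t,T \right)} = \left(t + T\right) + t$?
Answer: $\frac{635}{2} \approx 317.5$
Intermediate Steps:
$V{\left(t,T \right)} = T + 2 t$ ($V{\left(t,T \right)} = \left(T + t\right) + t = T + 2 t$)
$b = - \frac{5}{6}$ ($b = \frac{5}{-6} = 5 \left(- \frac{1}{6}\right) = - \frac{5}{6} \approx -0.83333$)
$Q{\left(u,S \right)} = - \frac{5}{6}$ ($Q{\left(u,S \right)} = 1 \left(- \frac{5}{6}\right) = - \frac{5}{6}$)
$- 381 Q{\left(-2,-4 \right)} = \left(-381\right) \left(- \frac{5}{6}\right) = \frac{635}{2}$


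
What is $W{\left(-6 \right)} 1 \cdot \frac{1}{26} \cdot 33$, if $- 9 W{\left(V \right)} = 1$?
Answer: $- \frac{11}{78} \approx -0.14103$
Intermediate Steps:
$W{\left(V \right)} = - \frac{1}{9}$ ($W{\left(V \right)} = \left(- \frac{1}{9}\right) 1 = - \frac{1}{9}$)
$W{\left(-6 \right)} 1 \cdot \frac{1}{26} \cdot 33 = - \frac{1 \cdot \frac{1}{26}}{9} \cdot 33 = \left(- \frac{1}{9}\right) \frac{1}{26} \cdot 33 = \left(- \frac{1}{234}\right) 33 = - \frac{11}{78}$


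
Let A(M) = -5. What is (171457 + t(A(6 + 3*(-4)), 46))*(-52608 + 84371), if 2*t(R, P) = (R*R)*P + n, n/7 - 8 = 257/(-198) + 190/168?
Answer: 4328377583491/792 ≈ 5.4651e+9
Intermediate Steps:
n = 21713/396 (n = 56 + 7*(257/(-198) + 190/168) = 56 + 7*(257*(-1/198) + 190*(1/168)) = 56 + 7*(-257/198 + 95/84) = 56 + 7*(-463/2772) = 56 - 463/396 = 21713/396 ≈ 54.831)
t(R, P) = 21713/792 + P*R**2/2 (t(R, P) = ((R*R)*P + 21713/396)/2 = (R**2*P + 21713/396)/2 = (P*R**2 + 21713/396)/2 = (21713/396 + P*R**2)/2 = 21713/792 + P*R**2/2)
(171457 + t(A(6 + 3*(-4)), 46))*(-52608 + 84371) = (171457 + (21713/792 + (1/2)*46*(-5)**2))*(-52608 + 84371) = (171457 + (21713/792 + (1/2)*46*25))*31763 = (171457 + (21713/792 + 575))*31763 = (171457 + 477113/792)*31763 = (136271057/792)*31763 = 4328377583491/792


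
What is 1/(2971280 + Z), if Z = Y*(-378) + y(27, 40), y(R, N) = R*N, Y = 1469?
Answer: 1/2417078 ≈ 4.1372e-7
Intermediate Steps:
y(R, N) = N*R
Z = -554202 (Z = 1469*(-378) + 40*27 = -555282 + 1080 = -554202)
1/(2971280 + Z) = 1/(2971280 - 554202) = 1/2417078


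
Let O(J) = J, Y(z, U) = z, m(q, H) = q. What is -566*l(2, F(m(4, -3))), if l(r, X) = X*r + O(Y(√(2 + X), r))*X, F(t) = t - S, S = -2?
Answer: -6792 - 6792*√2 ≈ -16397.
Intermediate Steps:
F(t) = 2 + t (F(t) = t - 1*(-2) = t + 2 = 2 + t)
l(r, X) = X*r + X*√(2 + X) (l(r, X) = X*r + √(2 + X)*X = X*r + X*√(2 + X))
-566*l(2, F(m(4, -3))) = -566*(2 + 4)*(2 + √(2 + (2 + 4))) = -3396*(2 + √(2 + 6)) = -3396*(2 + √8) = -3396*(2 + 2*√2) = -566*(12 + 12*√2) = -6792 - 6792*√2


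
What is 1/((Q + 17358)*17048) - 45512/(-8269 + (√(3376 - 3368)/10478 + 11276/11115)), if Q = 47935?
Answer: 8404167788375742764630324502799/1526752011099616452548982925256 + 174303676942200*√2/1371603044893853356879 ≈ 5.5046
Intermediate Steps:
1/((Q + 17358)*17048) - 45512/(-8269 + (√(3376 - 3368)/10478 + 11276/11115)) = 1/((47935 + 17358)*17048) - 45512/(-8269 + (√(3376 - 3368)/10478 + 11276/11115)) = (1/17048)/65293 - 45512/(-8269 + (√8*(1/10478) + 11276*(1/11115))) = (1/65293)*(1/17048) - 45512/(-8269 + ((2*√2)*(1/10478) + 11276/11115)) = 1/1113115064 - 45512/(-8269 + (√2/5239 + 11276/11115)) = 1/1113115064 - 45512/(-8269 + (11276/11115 + √2/5239)) = 1/1113115064 - 45512/(-91898659/11115 + √2/5239)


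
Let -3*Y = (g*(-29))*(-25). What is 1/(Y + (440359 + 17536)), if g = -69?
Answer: 1/474570 ≈ 2.1072e-6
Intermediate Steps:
Y = 16675 (Y = -(-69*(-29))*(-25)/3 = -667*(-25) = -⅓*(-50025) = 16675)
1/(Y + (440359 + 17536)) = 1/(16675 + (440359 + 17536)) = 1/(16675 + 457895) = 1/474570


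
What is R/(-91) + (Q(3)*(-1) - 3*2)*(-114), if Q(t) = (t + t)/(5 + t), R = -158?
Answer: 140365/182 ≈ 771.24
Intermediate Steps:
Q(t) = 2*t/(5 + t) (Q(t) = (2*t)/(5 + t) = 2*t/(5 + t))
R/(-91) + (Q(3)*(-1) - 3*2)*(-114) = -158/(-91) + ((2*3/(5 + 3))*(-1) - 3*2)*(-114) = -158*(-1/91) + ((2*3/8)*(-1) - 6)*(-114) = 158/91 + ((2*3*(⅛))*(-1) - 6)*(-114) = 158/91 + ((¾)*(-1) - 6)*(-114) = 158/91 + (-¾ - 6)*(-114) = 158/91 - 27/4*(-114) = 158/91 + 1539/2 = 140365/182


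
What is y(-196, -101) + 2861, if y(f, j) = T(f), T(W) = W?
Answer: 2665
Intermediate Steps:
y(f, j) = f
y(-196, -101) + 2861 = -196 + 2861 = 2665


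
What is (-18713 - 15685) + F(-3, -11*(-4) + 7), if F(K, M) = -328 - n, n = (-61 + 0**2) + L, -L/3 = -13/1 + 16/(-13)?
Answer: -451200/13 ≈ -34708.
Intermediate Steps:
L = 555/13 (L = -3*(-13/1 + 16/(-13)) = -3*(-13*1 + 16*(-1/13)) = -3*(-13 - 16/13) = -3*(-185/13) = 555/13 ≈ 42.692)
n = -238/13 (n = (-61 + 0**2) + 555/13 = (-61 + 0) + 555/13 = -61 + 555/13 = -238/13 ≈ -18.308)
F(K, M) = -4026/13 (F(K, M) = -328 - 1*(-238/13) = -328 + 238/13 = -4026/13)
(-18713 - 15685) + F(-3, -11*(-4) + 7) = (-18713 - 15685) - 4026/13 = -34398 - 4026/13 = -451200/13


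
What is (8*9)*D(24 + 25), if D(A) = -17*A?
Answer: -59976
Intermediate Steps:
(8*9)*D(24 + 25) = (8*9)*(-17*(24 + 25)) = 72*(-17*49) = 72*(-833) = -59976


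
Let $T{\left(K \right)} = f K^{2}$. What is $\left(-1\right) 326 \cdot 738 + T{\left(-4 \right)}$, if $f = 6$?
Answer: $-240492$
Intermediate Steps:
$T{\left(K \right)} = 6 K^{2}$
$\left(-1\right) 326 \cdot 738 + T{\left(-4 \right)} = \left(-1\right) 326 \cdot 738 + 6 \left(-4\right)^{2} = \left(-326\right) 738 + 6 \cdot 16 = -240588 + 96 = -240492$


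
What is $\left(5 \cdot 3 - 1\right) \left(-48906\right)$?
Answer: $-684684$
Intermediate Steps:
$\left(5 \cdot 3 - 1\right) \left(-48906\right) = \left(15 - 1\right) \left(-48906\right) = 14 \left(-48906\right) = -684684$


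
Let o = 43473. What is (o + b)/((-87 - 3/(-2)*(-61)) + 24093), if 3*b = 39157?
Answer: 339152/143487 ≈ 2.3636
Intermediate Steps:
b = 39157/3 (b = (1/3)*39157 = 39157/3 ≈ 13052.)
(o + b)/((-87 - 3/(-2)*(-61)) + 24093) = (43473 + 39157/3)/((-87 - 3/(-2)*(-61)) + 24093) = 169576/(3*((-87 - 3*(-1/2)*(-61)) + 24093)) = 169576/(3*((-87 + (3/2)*(-61)) + 24093)) = 169576/(3*((-87 - 183/2) + 24093)) = 169576/(3*(-357/2 + 24093)) = 169576/(3*(47829/2)) = (169576/3)*(2/47829) = 339152/143487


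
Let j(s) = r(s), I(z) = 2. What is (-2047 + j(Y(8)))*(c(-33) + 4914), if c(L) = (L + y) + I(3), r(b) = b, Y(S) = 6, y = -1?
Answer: -9964162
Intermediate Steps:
j(s) = s
c(L) = 1 + L (c(L) = (L - 1) + 2 = (-1 + L) + 2 = 1 + L)
(-2047 + j(Y(8)))*(c(-33) + 4914) = (-2047 + 6)*((1 - 33) + 4914) = -2041*(-32 + 4914) = -2041*4882 = -9964162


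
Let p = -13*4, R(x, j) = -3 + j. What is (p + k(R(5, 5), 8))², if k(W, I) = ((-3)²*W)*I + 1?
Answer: 8649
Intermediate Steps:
k(W, I) = 1 + 9*I*W (k(W, I) = (9*W)*I + 1 = 9*I*W + 1 = 1 + 9*I*W)
p = -52
(p + k(R(5, 5), 8))² = (-52 + (1 + 9*8*(-3 + 5)))² = (-52 + (1 + 9*8*2))² = (-52 + (1 + 144))² = (-52 + 145)² = 93² = 8649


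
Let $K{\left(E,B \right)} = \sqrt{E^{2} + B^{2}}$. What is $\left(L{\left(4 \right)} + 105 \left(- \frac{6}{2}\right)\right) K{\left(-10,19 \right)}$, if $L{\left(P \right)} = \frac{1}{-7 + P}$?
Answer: $- \frac{946 \sqrt{461}}{3} \approx -6770.5$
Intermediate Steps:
$K{\left(E,B \right)} = \sqrt{B^{2} + E^{2}}$
$\left(L{\left(4 \right)} + 105 \left(- \frac{6}{2}\right)\right) K{\left(-10,19 \right)} = \left(\frac{1}{-7 + 4} + 105 \left(- \frac{6}{2}\right)\right) \sqrt{19^{2} + \left(-10\right)^{2}} = \left(\frac{1}{-3} + 105 \left(\left(-6\right) \frac{1}{2}\right)\right) \sqrt{361 + 100} = \left(- \frac{1}{3} + 105 \left(-3\right)\right) \sqrt{461} = \left(- \frac{1}{3} - 315\right) \sqrt{461} = - \frac{946 \sqrt{461}}{3}$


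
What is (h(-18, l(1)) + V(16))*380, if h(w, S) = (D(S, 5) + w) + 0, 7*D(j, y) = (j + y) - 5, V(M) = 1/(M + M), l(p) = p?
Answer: -379335/56 ≈ -6773.8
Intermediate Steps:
V(M) = 1/(2*M)
D(j, y) = -5/7 + j/7 + y/7 (D(j, y) = ((j + y) - 5)/7 = (-5 + j + y)/7 = -5/7 + j/7 + y/7)
h(w, S) = w + S/7 (h(w, S) = ((-5/7 + S/7 + (⅐)*5) + w) + 0 = ((-5/7 + S/7 + 5/7) + w) + 0 = (S/7 + w) + 0 = (w + S/7) + 0 = w + S/7)
(h(-18, l(1)) + V(16))*380 = ((-18 + (⅐)*1) + (½)/16)*380 = ((-18 + ⅐) + (½)*(1/16))*380 = (-125/7 + 1/32)*380 = -3993/224*380 = -379335/56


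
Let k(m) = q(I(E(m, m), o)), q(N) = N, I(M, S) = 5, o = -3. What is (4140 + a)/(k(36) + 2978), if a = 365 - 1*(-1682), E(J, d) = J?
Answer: 6187/2983 ≈ 2.0741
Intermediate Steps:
k(m) = 5
a = 2047 (a = 365 + 1682 = 2047)
(4140 + a)/(k(36) + 2978) = (4140 + 2047)/(5 + 2978) = 6187/2983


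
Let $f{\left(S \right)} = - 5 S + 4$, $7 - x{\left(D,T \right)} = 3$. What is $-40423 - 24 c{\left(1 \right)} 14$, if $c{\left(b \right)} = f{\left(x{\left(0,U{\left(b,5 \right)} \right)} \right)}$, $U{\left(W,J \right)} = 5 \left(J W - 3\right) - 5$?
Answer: $-35047$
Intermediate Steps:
$U{\left(W,J \right)} = -20 + 5 J W$ ($U{\left(W,J \right)} = 5 \left(-3 + J W\right) - 5 = \left(-15 + 5 J W\right) - 5 = -20 + 5 J W$)
$x{\left(D,T \right)} = 4$ ($x{\left(D,T \right)} = 7 - 3 = 4$)
$f{\left(S \right)} = 4 - 5 S$
$c{\left(b \right)} = -16$ ($c{\left(b \right)} = 4 - 20 = -16$)
$-40423 - 24 c{\left(1 \right)} 14 = -40423 - 24 \left(-16\right) 14 = -40423 - \left(-384\right) 14 = -40423 - -5376 = -40423 + 5376 = -35047$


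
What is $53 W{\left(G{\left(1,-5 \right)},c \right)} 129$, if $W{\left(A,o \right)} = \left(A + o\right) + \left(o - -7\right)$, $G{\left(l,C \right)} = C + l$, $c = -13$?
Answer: $-157251$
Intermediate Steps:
$W{\left(A,o \right)} = 7 + A + 2 o$ ($W{\left(A,o \right)} = \left(A + o\right) + \left(o + 7\right) = \left(A + o\right) + \left(7 + o\right) = 7 + A + 2 o$)
$53 W{\left(G{\left(1,-5 \right)},c \right)} 129 = 53 \left(7 + \left(-5 + 1\right) + 2 \left(-13\right)\right) 129 = 53 \left(7 - 4 - 26\right) 129 = 53 \left(-23\right) 129 = \left(-1219\right) 129 = -157251$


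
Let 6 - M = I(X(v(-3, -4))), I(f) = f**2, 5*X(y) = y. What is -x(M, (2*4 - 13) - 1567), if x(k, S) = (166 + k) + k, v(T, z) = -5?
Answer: -176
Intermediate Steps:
X(y) = y/5
M = 5 (M = 6 - ((1/5)*(-5))**2 = 6 - 1*(-1)**2 = 6 - 1*1 = 6 - 1 = 5)
x(k, S) = 166 + 2*k
-x(M, (2*4 - 13) - 1567) = -(166 + 2*5) = -(166 + 10) = -1*176 = -176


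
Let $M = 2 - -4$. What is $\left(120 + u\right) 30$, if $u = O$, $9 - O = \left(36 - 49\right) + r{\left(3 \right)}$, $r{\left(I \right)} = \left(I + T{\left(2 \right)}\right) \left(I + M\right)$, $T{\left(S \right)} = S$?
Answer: $2910$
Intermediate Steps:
$M = 6$ ($M = 2 + 4 = 6$)
$r{\left(I \right)} = \left(2 + I\right) \left(6 + I\right)$ ($r{\left(I \right)} = \left(I + 2\right) \left(I + 6\right) = \left(2 + I\right) \left(6 + I\right)$)
$O = -23$ ($O = 9 - \left(\left(36 - 49\right) + \left(12 + 3^{2} + 8 \cdot 3\right)\right) = 9 - \left(-13 + \left(12 + 9 + 24\right)\right) = 9 - \left(-13 + 45\right) = 9 - 32 = -23$)
$u = -23$
$\left(120 + u\right) 30 = \left(120 - 23\right) 30 = 97 \cdot 30 = 2910$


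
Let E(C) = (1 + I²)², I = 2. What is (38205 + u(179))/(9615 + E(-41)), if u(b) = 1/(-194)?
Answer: 7411769/1870160 ≈ 3.9632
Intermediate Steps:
E(C) = 25 (E(C) = (1 + 2²)² = (1 + 4)² = 5² = 25)
u(b) = -1/194
(38205 + u(179))/(9615 + E(-41)) = (38205 - 1/194)/(9615 + 25) = (7411769/194)/9640 = (7411769/194)*(1/9640) = 7411769/1870160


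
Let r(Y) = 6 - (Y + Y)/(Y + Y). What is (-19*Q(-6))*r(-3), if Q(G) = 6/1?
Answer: -570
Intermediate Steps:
Q(G) = 6 (Q(G) = 6*1 = 6)
r(Y) = 5 (r(Y) = 6 - 2*Y/(2*Y) = 6 - 2*Y*1/(2*Y) = 6 - 1*1 = 6 - 1 = 5)
(-19*Q(-6))*r(-3) = -19*6*5 = -114*5 = -570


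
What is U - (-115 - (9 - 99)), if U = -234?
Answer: -209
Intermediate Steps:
U - (-115 - (9 - 99)) = -234 - (-115 - (9 - 99)) = -234 - (-115 - 1*(-90)) = -234 - (-115 + 90) = -234 - 1*(-25) = -234 + 25 = -209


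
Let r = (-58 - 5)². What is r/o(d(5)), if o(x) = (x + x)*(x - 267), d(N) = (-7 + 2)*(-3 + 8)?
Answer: 3969/14600 ≈ 0.27185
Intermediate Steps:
d(N) = -25 (d(N) = -5*5 = -25)
o(x) = 2*x*(-267 + x) (o(x) = (2*x)*(-267 + x) = 2*x*(-267 + x))
r = 3969 (r = (-63)² = 3969)
r/o(d(5)) = 3969/((2*(-25)*(-267 - 25))) = 3969/((2*(-25)*(-292))) = 3969/14600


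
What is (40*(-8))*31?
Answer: -9920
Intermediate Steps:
(40*(-8))*31 = -320*31 = -9920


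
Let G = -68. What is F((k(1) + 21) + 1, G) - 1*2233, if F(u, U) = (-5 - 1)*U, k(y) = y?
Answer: -1825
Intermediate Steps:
F(u, U) = -6*U
F((k(1) + 21) + 1, G) - 1*2233 = -6*(-68) - 1*2233 = 408 - 2233 = -1825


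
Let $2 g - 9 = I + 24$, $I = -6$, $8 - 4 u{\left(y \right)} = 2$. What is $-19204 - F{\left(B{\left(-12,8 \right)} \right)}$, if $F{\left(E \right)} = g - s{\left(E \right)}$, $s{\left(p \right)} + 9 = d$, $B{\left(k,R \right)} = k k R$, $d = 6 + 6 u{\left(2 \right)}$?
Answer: $- \frac{38423}{2} \approx -19212.0$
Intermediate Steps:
$u{\left(y \right)} = \frac{3}{2}$ ($u{\left(y \right)} = 2 - \frac{1}{2} = \frac{3}{2}$)
$d = 15$ ($d = 6 + 6 \cdot \frac{3}{2} = 6 + 9 = 15$)
$B{\left(k,R \right)} = R k^{2}$ ($B{\left(k,R \right)} = k^{2} R = R k^{2}$)
$g = \frac{27}{2}$ ($g = \frac{9}{2} + \frac{-6 + 24}{2} = \frac{9}{2} + \frac{1}{2} \cdot 18 = \frac{9}{2} + 9 = \frac{27}{2} \approx 13.5$)
$s{\left(p \right)} = 6$ ($s{\left(p \right)} = -9 + 15 = 6$)
$F{\left(E \right)} = \frac{15}{2}$ ($F{\left(E \right)} = \frac{27}{2} - 6 = \frac{15}{2}$)
$-19204 - F{\left(B{\left(-12,8 \right)} \right)} = -19204 - \frac{15}{2} = - \frac{38423}{2}$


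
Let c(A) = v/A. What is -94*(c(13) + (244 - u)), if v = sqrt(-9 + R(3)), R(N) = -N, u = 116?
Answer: -12032 - 188*I*sqrt(3)/13 ≈ -12032.0 - 25.048*I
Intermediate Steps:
v = 2*I*sqrt(3) (v = sqrt(-9 - 1*3) = sqrt(-9 - 3) = sqrt(-12) = 2*I*sqrt(3) ≈ 3.4641*I)
c(A) = 2*I*sqrt(3)/A (c(A) = (2*I*sqrt(3))/A = 2*I*sqrt(3)/A)
-94*(c(13) + (244 - u)) = -94*(2*I*sqrt(3)/13 + (244 - 1*116)) = -94*(2*I*sqrt(3)*(1/13) + (244 - 116)) = -94*(2*I*sqrt(3)/13 + 128) = -94*(128 + 2*I*sqrt(3)/13) = -12032 - 188*I*sqrt(3)/13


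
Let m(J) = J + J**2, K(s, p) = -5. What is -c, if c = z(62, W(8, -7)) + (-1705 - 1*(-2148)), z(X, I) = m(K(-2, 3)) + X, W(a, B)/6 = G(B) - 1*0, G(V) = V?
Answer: -525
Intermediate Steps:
W(a, B) = 6*B (W(a, B) = 6*(B - 1*0) = 6*(B + 0) = 6*B)
z(X, I) = 20 + X (z(X, I) = -5*(1 - 5) + X = -5*(-4) + X = 20 + X)
c = 525 (c = (20 + 62) + (-1705 - 1*(-2148)) = 82 + (-1705 + 2148) = 82 + 443 = 525)
-c = -1*525 = -525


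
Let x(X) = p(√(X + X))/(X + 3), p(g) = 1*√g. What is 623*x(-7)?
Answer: -623*14^(¼)*√I/4 ≈ -213.03 - 213.03*I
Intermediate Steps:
p(g) = √g
x(X) = 2^(¼)*X^(¼)/(3 + X) (x(X) = √(√(X + X))/(X + 3) = √(√(2*X))/(3 + X) = √(√2*√X)/(3 + X) = (2^(¼)*X^(¼))/(3 + X) = 2^(¼)*X^(¼)/(3 + X))
623*x(-7) = 623*(2^(¼)*(-7)^(¼)/(3 - 7)) = 623*(2^(¼)*(-7)^(¼)/(-4)) = 623*(2^(¼)*(-7)^(¼)*(-¼)) = 623*(-(-14)^(¼)/4) = -623*(-14)^(¼)/4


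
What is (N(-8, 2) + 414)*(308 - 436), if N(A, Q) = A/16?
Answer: -52928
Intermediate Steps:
N(A, Q) = A/16 (N(A, Q) = A*(1/16) = A/16)
(N(-8, 2) + 414)*(308 - 436) = ((1/16)*(-8) + 414)*(308 - 436) = (-½ + 414)*(-128) = (827/2)*(-128) = -52928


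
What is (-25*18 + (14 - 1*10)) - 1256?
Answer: -1702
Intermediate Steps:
(-25*18 + (14 - 1*10)) - 1256 = (-450 + (14 - 10)) - 1256 = (-450 + 4) - 1256 = -446 - 1256 = -1702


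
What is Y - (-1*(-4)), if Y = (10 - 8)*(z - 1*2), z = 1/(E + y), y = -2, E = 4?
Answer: -7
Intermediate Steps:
z = ½ (z = 1/(4 - 2) = 1/2 = ½ ≈ 0.50000)
Y = -3 (Y = (10 - 8)*(½ - 1*2) = 2*(½ - 2) = 2*(-3/2) = -3)
Y - (-1*(-4)) = -3 - (-1*(-4)) = -3 - 4 = -7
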